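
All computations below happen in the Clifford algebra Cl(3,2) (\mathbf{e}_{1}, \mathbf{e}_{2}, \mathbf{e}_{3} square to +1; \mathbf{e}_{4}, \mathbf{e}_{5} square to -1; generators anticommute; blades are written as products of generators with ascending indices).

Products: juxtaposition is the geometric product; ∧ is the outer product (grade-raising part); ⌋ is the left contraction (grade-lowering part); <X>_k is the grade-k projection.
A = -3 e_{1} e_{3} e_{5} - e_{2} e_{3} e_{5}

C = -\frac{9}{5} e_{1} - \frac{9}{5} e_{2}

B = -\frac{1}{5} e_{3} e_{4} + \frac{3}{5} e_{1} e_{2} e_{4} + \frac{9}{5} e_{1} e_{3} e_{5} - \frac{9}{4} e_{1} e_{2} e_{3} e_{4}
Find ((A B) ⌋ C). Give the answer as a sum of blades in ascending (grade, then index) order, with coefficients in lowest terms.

step 1: -\frac{27}{5} + \frac{9}{5} e_{1} e_{2} - \frac{33}{20} e_{1} e_{4} e_{5} + \frac{139}{20} e_{2} e_{4} e_{5} - \frac{3}{5} e_{1} e_{3} e_{4} e_{5} + \frac{9}{5} e_{2} e_{3} e_{4} e_{5}
step 2: \frac{243}{25} e_{1} + \frac{243}{25} e_{2}
Answer: \frac{243}{25} e_{1} + \frac{243}{25} e_{2}


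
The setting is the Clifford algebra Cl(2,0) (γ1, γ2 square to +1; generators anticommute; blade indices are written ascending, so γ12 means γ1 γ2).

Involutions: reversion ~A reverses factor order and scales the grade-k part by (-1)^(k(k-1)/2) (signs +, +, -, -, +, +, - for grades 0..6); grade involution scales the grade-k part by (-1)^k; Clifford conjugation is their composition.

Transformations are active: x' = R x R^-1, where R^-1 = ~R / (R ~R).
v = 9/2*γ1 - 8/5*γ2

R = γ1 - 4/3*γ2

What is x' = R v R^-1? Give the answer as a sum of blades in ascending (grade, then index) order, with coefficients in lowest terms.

~R = γ1 - 4/3*γ2, and R ~R = 25/9, so R^-1 = ~R / (25/9).
R v = 199/30 + 22/5*γ12
Answer: 69/250*γ1 - 596/125*γ2


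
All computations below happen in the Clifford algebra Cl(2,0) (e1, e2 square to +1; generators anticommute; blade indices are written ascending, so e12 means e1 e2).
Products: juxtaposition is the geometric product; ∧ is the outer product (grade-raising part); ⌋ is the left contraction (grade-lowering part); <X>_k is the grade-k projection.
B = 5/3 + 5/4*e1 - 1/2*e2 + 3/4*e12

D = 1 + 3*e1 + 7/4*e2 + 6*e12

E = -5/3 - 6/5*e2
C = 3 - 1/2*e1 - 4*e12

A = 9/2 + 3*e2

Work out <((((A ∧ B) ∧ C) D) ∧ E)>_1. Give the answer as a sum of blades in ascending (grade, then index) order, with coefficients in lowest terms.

step 1: 15/2 + 45/8*e1 + 11/4*e2 - 3/8*e12
step 2: 45/2 + 105/8*e1 + 33/4*e2 - 119/4*e12
step 3: 4077/16 - 335/16*e1 + 1725/8*e2 + 3311/32*e12
step 4: -6795/16 + 1675/48*e1 - 13303/20*e2 - 14143/96*e12
step 5: 1675/48*e1 - 13303/20*e2
Answer: 1675/48*e1 - 13303/20*e2


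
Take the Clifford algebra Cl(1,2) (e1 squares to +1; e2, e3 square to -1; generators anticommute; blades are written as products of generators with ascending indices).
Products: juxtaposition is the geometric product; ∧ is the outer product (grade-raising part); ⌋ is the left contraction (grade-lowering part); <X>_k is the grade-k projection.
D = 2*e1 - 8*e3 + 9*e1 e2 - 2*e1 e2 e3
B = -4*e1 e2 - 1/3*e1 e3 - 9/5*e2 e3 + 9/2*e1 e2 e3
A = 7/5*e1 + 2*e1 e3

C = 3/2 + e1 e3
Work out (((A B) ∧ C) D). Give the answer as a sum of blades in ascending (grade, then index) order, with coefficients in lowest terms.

step 1: -2/3 - 73/5*e2 - 7/15*e3 - 18/5*e1 e2 - 17/10*e2 e3 - 63/25*e1 e2 e3
step 2: -1 - 219/10*e2 - 7/10*e3 - 27/5*e1 e2 - 2/3*e1 e3 - 51/20*e2 e3 + 541/50*e1 e2 e3
step 3: -814/25 - 3143/15*e1 - 164/15*e2 + 17627/150*e3 + 2999/25*e1 e2 + 89/4*e1 e3 + 4771/25*e2 e3 + 169/5*e1 e2 e3
Answer: -814/25 - 3143/15*e1 - 164/15*e2 + 17627/150*e3 + 2999/25*e1 e2 + 89/4*e1 e3 + 4771/25*e2 e3 + 169/5*e1 e2 e3


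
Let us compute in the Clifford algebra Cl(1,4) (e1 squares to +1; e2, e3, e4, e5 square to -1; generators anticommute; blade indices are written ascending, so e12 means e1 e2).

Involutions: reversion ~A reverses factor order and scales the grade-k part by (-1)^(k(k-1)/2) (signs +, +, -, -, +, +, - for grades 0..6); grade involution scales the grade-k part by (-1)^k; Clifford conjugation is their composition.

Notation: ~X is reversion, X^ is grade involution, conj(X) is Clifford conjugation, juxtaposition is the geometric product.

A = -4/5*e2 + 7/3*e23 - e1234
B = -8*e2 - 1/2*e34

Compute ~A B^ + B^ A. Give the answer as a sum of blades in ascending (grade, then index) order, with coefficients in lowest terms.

first term: 32/5 - 56/3*e3 - 1/2*e12 - 7/6*e24 + 8*e134 + 2/5*e234
second term: 32/5 - 56/3*e3 - 1/2*e12 - 7/6*e24 - 8*e134 + 2/5*e234
Answer: 64/5 - 112/3*e3 - e12 - 7/3*e24 + 4/5*e234


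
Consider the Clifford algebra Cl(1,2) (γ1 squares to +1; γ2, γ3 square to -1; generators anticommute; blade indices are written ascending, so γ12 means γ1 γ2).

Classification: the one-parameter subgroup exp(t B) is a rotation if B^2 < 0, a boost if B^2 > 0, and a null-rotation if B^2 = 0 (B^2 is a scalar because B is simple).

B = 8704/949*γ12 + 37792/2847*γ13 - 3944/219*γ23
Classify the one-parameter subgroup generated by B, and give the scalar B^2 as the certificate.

B^2 term by term: the squares give (8704/949)^2*(γ12)^2 + (37792/2847)^2*(γ13)^2 + (-3944/219)^2*(γ23)^2 = 75759616/900601*(+1) + 1428235264/8105409*(+1) + 15555136/47961*(-1) = -64 (each basis 2-blade squares to minus the product of its generators' squares); cross terms between blades sharing an index anticommute and cancel. So B^2 = -64.
Answer: rotation, certificate B^2 = -64. Because -64 is invariant under every versor sandwich, the classification follows from its sign alone.


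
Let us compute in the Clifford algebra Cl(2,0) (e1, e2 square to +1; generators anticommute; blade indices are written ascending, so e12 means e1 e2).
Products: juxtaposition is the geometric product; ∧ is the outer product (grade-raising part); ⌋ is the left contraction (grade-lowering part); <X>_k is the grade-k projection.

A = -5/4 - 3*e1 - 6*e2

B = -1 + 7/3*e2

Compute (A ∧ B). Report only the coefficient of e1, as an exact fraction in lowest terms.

step 1: 5/4 + 3*e1 + 37/12*e2 - 7*e12
Answer: 3


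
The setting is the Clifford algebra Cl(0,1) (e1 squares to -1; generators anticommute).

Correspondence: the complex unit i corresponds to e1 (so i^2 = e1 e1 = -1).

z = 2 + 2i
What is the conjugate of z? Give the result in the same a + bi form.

In blades: z = 2 + 2*e1.
Conjugation here is Clifford conjugation: the scalar is fixed and the grade-1 and grade-2 blades all flip sign, giving 2 - 2*e1; translating back:
Answer: 2 - 2i


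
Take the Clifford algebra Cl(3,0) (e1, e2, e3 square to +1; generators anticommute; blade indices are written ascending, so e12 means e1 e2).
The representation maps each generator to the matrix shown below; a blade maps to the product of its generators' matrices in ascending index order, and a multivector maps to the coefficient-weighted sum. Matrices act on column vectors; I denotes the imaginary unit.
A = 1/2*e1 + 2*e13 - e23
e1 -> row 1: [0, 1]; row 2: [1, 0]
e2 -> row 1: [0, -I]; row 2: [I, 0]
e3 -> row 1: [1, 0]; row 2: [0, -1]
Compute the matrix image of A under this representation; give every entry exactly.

Bivector images (products of the table entries): rho(e13) = rho(e1)rho(e3) = row 1: [0, -1]; row 2: [1, 0]; rho(e23) = rho(e2)rho(e3) = row 1: [0, I]; row 2: [I, 0].
M = (1/2)*rho(e1) + (2)*rho(e13) + (-1)*rho(e23), summed entrywise:
Answer: row 1: [0, -3/2 - I]; row 2: [5/2 - I, 0]


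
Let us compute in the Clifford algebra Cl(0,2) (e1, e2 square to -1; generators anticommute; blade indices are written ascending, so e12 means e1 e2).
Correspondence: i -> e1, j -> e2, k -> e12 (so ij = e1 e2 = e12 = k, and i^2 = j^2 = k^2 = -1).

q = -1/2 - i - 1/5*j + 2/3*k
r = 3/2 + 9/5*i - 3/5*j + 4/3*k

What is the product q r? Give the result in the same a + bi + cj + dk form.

In blades: q = -1/2 - e1 - 1/5*e2 + 2/3*e12, r = 3/2 + 9/5*e1 - 3/5*e2 + 4/3*e12.
Distribute q over r term by term (generator squares from the signature, products reordered to ascending indices): (-1/2)*r = -3/4 - 9/10*e1 + 3/10*e2 - 2/3*e12; (-e1)*r = 9/5 - 3/2*e1 + 4/3*e2 + 3/5*e12; (-1/5*e2)*r = -3/25 - 4/15*e1 - 3/10*e2 + 9/25*e12; (2/3*e12)*r = -8/9 + 2/5*e1 + 6/5*e2 + e12.
Sum: 37/900 - 34/15*e1 + 38/15*e2 + 97/75*e12; translating back through the correspondence:
Answer: 37/900 - 34/15*i + 38/15*j + 97/75*k


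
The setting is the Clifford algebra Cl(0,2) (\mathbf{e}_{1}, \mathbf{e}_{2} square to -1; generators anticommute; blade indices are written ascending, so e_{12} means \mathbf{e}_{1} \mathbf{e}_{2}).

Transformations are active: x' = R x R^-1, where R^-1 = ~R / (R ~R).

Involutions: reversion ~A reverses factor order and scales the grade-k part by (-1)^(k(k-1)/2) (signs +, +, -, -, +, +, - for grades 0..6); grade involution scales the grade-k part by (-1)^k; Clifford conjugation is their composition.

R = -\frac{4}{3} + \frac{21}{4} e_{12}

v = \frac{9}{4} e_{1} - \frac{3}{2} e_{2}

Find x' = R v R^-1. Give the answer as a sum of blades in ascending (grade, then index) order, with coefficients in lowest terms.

~R = -\frac{4}{3} - \frac{21}{4} e_{12}, and R ~R = \frac{4225}{144}, so R^-1 = ~R / (\frac{4225}{144}).
R v = \frac{39}{8} e_{1} + \frac{221}{16} e_{2}
Answer: -\frac{3501}{1300} e_{1} + \frac{159}{650} e_{2}


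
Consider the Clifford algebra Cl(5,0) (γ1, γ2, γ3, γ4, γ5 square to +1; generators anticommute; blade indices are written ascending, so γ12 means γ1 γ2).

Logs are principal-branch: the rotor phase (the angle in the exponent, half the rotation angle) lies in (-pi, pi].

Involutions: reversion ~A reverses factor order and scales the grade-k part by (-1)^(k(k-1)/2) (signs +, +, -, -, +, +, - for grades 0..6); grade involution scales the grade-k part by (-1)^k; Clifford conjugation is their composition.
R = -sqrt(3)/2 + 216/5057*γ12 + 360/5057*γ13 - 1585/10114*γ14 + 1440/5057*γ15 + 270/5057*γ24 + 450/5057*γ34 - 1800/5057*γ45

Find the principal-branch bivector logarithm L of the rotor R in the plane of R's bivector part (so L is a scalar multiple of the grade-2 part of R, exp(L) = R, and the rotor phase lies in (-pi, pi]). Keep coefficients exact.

The scalar part of R is -sqrt(3)/2, which fixes the principal-branch rotor phase; the unit plane is then the bivector part divided by the sine of that phase, and L is that plane scaled by the phase.
Concretely: cos(phase) = -sqrt(3)/2 gives phase = ±5*pi/6, and since phase/sin(phase) is even the sign is immaterial: L = (phase/sin(phase)) * <R>_2 = (5*pi/3) * <R>_2.
Answer: 360*pi/5057*γ12 + 600*pi/5057*γ13 - 7925*pi/30342*γ14 + 2400*pi/5057*γ15 + 450*pi/5057*γ24 + 750*pi/5057*γ34 - 3000*pi/5057*γ45


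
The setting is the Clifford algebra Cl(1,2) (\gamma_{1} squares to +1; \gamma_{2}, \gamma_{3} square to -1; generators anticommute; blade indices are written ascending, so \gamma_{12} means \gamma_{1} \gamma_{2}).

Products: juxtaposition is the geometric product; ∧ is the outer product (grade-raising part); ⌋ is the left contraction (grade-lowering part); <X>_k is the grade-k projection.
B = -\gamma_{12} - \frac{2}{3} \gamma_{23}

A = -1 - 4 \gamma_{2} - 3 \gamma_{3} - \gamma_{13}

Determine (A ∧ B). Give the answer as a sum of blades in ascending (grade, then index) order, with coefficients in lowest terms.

step 1: \gamma_{12} + \frac{2}{3} \gamma_{23} + 3 \gamma_{123}
Answer: \gamma_{12} + \frac{2}{3} \gamma_{23} + 3 \gamma_{123}


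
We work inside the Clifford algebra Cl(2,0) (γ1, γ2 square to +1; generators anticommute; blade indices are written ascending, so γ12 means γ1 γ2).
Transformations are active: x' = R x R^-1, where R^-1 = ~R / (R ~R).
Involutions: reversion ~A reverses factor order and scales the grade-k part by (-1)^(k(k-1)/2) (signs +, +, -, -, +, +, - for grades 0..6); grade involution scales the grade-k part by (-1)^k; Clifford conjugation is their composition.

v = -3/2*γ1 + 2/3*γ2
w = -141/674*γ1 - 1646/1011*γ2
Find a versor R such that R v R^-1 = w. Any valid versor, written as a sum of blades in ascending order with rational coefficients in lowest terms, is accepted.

Construction: equal norms (both 97/36) license R = v + w = -576/337*γ1 - 324/337*γ2 — nothing changes along that direction, while (v - w)/2 changes sign, so v maps onto w.
Answer: -576/337*γ1 - 324/337*γ2


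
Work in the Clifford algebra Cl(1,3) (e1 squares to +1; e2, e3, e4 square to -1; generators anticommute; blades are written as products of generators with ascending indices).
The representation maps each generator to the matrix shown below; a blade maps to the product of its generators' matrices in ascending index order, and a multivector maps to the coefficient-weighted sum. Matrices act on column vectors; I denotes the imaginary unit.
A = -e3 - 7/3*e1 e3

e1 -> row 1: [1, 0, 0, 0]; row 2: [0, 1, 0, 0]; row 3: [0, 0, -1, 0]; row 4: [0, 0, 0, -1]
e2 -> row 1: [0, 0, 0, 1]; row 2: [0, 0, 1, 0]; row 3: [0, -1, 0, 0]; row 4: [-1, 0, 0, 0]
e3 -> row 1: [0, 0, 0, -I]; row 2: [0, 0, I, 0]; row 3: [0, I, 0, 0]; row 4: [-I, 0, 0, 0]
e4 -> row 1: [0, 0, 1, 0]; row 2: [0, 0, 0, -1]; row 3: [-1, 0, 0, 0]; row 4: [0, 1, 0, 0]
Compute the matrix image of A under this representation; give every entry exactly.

Bivector images (products of the table entries): rho(e1 e3) = rho(e1)rho(e3) = row 1: [0, 0, 0, -I]; row 2: [0, 0, I, 0]; row 3: [0, -I, 0, 0]; row 4: [I, 0, 0, 0].
M = (-1)*rho(e3) + (-7/3)*rho(e1 e3), summed entrywise:
Answer: row 1: [0, 0, 0, 10*I/3]; row 2: [0, 0, -10*I/3, 0]; row 3: [0, 4*I/3, 0, 0]; row 4: [-4*I/3, 0, 0, 0]


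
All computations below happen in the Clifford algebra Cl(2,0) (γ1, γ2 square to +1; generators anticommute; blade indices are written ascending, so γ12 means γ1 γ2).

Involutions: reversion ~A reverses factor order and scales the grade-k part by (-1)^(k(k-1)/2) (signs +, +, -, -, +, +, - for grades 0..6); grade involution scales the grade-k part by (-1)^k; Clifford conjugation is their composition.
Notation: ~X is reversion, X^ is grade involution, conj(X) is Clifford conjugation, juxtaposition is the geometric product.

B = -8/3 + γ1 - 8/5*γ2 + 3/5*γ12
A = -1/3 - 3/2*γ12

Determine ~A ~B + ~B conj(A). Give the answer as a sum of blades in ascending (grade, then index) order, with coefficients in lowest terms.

first term: 161/90 - 41/15*γ1 - 29/30*γ2 - 19/5*γ12
second term: 161/90 + 31/15*γ1 + 61/30*γ2 - 19/5*γ12
Answer: 161/45 - 2/3*γ1 + 16/15*γ2 - 38/5*γ12


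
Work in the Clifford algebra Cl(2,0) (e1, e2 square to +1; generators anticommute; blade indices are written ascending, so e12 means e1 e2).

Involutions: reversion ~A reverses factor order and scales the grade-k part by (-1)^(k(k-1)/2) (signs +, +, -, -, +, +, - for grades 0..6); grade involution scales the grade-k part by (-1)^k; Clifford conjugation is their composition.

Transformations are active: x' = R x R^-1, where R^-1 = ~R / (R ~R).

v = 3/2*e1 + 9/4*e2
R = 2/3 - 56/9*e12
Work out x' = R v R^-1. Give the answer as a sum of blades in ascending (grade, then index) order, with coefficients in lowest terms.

~R = 2/3 + 56/9*e12, and R ~R = 3172/81, so R^-1 = ~R / (3172/81).
R v = -13*e1 + 65/6*e2
Answer: -237/122*e1 - 459/244*e2


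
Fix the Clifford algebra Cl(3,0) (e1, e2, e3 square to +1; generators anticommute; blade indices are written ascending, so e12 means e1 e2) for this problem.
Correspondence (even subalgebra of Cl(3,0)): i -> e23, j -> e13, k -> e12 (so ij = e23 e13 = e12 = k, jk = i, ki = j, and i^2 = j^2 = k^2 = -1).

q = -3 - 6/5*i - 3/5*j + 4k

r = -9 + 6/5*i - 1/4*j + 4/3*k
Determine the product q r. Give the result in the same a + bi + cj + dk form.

In blades: q = -3 + 4*e12 - 3/5*e13 - 6/5*e23, r = -9 + 4/3*e12 - 1/4*e13 + 6/5*e23.
Distribute q over r term by term (generator squares from the signature, products reordered to ascending indices): (-3)*r = 27 - 4*e12 + 3/4*e13 - 18/5*e23; (4*e12)*r = -16/3 - 36*e12 + 24/5*e13 + e23; (-3/5*e13)*r = -3/20 + 18/25*e12 + 27/5*e13 - 4/5*e23; (-6/5*e23)*r = 36/25 + 3/10*e12 + 8/5*e13 + 54/5*e23.
Sum: 6887/300 - 1949/50*e12 + 251/20*e13 + 37/5*e23; translating back through the correspondence:
Answer: 6887/300 + 37/5*i + 251/20*j - 1949/50*k


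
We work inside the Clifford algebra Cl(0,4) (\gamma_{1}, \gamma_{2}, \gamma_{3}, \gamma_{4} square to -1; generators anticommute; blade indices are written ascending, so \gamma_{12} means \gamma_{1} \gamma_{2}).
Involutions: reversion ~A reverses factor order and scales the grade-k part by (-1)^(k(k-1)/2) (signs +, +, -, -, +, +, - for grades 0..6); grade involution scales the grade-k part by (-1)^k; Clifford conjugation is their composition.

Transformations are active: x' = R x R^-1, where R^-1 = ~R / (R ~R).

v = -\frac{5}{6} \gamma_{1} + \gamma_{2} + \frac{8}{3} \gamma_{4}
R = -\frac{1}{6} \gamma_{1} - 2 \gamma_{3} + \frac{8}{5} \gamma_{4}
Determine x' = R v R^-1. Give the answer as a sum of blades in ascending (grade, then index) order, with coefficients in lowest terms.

~R = -\frac{1}{6} \gamma_{1} - 2 \gamma_{3} + \frac{8}{5} \gamma_{4}, and R ~R = -\frac{5929}{900}, so R^-1 = ~R / (-\frac{5929}{900}).
R v = -\frac{793}{180} - \frac{1}{6} \gamma_{12} - \frac{5}{3} \gamma_{13} + \frac{8}{9} \gamma_{14} + 2 \gamma_{23} - \frac{8}{5} \gamma_{24} - \frac{16}{3} \gamma_{34}
Answer: \frac{21715}{35574} \gamma_{1} - \gamma_{2} - \frac{15860}{5929} \gamma_{3} - \frac{9368}{17787} \gamma_{4}


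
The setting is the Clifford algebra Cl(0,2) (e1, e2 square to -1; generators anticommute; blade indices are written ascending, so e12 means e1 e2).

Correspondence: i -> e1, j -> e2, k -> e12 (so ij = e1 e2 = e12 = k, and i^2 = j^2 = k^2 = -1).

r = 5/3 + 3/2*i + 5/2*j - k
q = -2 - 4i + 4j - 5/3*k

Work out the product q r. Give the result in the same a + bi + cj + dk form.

In blades: q = -2 - 4*e1 + 4*e2 - 5/3*e12, r = 5/3 + 3/2*e1 + 5/2*e2 - e12.
Distribute q over r term by term (generator squares from the signature, products reordered to ascending indices): (-2)*r = -10/3 - 3*e1 - 5*e2 + 2*e12; (-4*e1)*r = 6 - 20/3*e1 - 4*e2 - 10*e12; (4*e2)*r = -10 - 4*e1 + 20/3*e2 - 6*e12; (-5/3*e12)*r = -5/3 + 25/6*e1 - 5/2*e2 - 25/9*e12.
Sum: -9 - 19/2*e1 - 29/6*e2 - 151/9*e12; translating back through the correspondence:
Answer: -9 - 19/2*i - 29/6*j - 151/9*k


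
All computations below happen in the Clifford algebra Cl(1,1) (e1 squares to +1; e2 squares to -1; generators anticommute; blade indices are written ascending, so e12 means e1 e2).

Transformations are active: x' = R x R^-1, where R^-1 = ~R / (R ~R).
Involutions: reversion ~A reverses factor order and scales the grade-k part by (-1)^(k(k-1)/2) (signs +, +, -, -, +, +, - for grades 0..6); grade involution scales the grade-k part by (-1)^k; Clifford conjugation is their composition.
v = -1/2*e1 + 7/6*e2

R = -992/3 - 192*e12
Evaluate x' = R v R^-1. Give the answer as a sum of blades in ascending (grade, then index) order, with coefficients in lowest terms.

~R = -992/3 + 192*e12, and R ~R = 652288/9, so R^-1 = ~R / (652288/9).
R v = 1168/3*e1 - 4336/9*e2
Answer: -3889/1274*e1 + 12343/3822*e2


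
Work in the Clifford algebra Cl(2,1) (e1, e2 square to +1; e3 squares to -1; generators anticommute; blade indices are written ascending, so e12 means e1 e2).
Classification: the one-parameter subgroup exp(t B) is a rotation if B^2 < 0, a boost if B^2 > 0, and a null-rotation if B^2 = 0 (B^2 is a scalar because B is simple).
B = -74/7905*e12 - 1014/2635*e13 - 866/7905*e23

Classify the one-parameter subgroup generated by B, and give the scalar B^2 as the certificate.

B^2 term by term: the squares give (-74/7905)^2*(e12)^2 + (-1014/2635)^2*(e13)^2 + (-866/7905)^2*(e23)^2 = 5476/62489025*(-1) + 1028196/6943225*(+1) + 749956/62489025*(+1) = 4/25 (each basis 2-blade squares to minus the product of its generators' squares); cross terms between blades sharing an index anticommute and cancel. So B^2 = 4/25.
Answer: boost, certificate B^2 = 4/25. One invariant decides it: the square 4/25 survives every conjugation, and its sign is exactly the classification.


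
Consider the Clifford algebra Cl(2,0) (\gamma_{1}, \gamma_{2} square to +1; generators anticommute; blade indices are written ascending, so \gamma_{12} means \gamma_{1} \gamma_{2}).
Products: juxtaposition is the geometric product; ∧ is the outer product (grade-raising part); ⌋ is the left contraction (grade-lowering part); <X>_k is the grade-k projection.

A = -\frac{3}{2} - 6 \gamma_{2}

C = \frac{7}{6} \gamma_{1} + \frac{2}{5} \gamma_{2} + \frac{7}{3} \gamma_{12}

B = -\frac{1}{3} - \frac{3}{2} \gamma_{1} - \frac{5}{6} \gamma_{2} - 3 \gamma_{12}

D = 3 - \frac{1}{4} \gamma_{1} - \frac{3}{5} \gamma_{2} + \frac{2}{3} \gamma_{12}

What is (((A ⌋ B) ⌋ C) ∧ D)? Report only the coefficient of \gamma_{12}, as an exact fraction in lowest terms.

step 1: \frac{11}{2} - \frac{63}{4} \gamma_{1} + \frac{5}{4} \gamma_{2} + \frac{9}{2} \gamma_{12}
step 2: -\frac{227}{8} + \frac{7}{2} \gamma_{1} - \frac{691}{20} \gamma_{2} + \frac{77}{6} \gamma_{12}
step 3: -\frac{681}{8} + \frac{563}{32} \gamma_{1} - \frac{693}{8} \gamma_{2} + \frac{2123}{240} \gamma_{12}
Answer: \frac{2123}{240}


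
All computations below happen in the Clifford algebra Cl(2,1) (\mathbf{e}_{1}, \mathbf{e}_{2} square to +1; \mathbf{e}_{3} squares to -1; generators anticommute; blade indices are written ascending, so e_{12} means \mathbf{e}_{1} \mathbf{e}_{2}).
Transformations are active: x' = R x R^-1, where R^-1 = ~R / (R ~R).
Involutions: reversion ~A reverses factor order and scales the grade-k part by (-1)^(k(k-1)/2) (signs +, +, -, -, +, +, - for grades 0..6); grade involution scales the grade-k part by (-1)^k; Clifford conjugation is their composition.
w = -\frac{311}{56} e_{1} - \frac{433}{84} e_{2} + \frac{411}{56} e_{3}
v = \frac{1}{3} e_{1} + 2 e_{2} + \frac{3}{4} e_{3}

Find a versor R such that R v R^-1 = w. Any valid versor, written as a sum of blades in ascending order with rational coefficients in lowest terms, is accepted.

The midline construction: v and w both square to \frac{511}{144}, so reflecting in their sum -\frac{877}{168} e_{1} - \frac{265}{84} e_{2} + \frac{453}{56} e_{3} exchanges them.
Answer: -\frac{877}{168} e_{1} - \frac{265}{84} e_{2} + \frac{453}{56} e_{3}


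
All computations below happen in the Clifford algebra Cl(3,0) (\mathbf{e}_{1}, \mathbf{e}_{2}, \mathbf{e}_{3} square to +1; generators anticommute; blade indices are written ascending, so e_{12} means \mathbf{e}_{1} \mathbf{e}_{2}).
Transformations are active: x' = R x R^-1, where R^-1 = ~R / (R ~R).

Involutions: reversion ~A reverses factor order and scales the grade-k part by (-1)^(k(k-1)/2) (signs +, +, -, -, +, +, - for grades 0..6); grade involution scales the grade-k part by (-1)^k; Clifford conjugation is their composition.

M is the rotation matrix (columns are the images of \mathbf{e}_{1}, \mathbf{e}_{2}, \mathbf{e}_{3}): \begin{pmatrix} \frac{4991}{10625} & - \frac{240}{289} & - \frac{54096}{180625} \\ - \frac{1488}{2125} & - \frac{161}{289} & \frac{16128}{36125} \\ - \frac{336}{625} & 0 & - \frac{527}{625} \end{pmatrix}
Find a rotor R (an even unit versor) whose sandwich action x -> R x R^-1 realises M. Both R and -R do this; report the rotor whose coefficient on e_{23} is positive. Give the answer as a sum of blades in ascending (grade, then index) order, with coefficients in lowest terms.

Method: write R = a + b12*e_{12} + b13*e_{13} + b23*e_{23} with a^2 + b12^2 + b13^2 + b23^2 = 1 (so R^-1 = ~R). Expanding the columns R e_j ~R gives tr M = 4a^2 - 1 and, from the antisymmetric part, M21 - M12 = -4a*b12, M13 - M31 = 4a*b13, M32 - M23 = -4a*b23.
Here tr M = -\frac{168081}{180625}, so a^2 = (1 + tr M)/4 = \frac{3136}{180625} and a = ±\frac{56}{425}. Taking a = \frac{56}{425}: M21 - M12 = \frac{4704}{36125}, M13 - M31 = \frac{43008}{180625}, M32 - M23 = -\frac{16128}{36125}, giving b12 = -\frac{21}{85}, b13 = \frac{192}{425}, b23 = \frac{72}{85}, i.e. R = \frac{56}{425} - \frac{21}{85} e_{12} + \frac{192}{425} e_{13} + \frac{72}{85} e_{23}.
Its e_{23} coefficient is already positive.
Answer: \frac{56}{425} - \frac{21}{85} e_{12} + \frac{192}{425} e_{13} + \frac{72}{85} e_{23}. Why the constraint matters: R and -R act identically through the sandwich — M has trace -\frac{168081}{180625} either way — so only the sign condition on e_{23} picks one of the two preimages.


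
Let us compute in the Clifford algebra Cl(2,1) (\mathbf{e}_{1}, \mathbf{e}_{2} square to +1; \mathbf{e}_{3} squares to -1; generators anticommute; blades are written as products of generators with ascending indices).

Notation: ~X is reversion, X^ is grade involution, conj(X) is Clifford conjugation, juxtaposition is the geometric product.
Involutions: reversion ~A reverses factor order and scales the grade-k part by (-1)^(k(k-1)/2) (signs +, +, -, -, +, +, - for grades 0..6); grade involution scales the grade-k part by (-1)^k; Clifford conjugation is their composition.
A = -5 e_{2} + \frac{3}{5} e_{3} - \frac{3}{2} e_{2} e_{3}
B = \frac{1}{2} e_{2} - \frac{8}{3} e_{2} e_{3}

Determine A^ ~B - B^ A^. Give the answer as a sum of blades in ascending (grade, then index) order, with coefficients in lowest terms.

first term: -\frac{3}{2} - \frac{8}{5} e_{2} + \frac{169}{12} e_{3} + \frac{3}{10} e_{2} e_{3}
second term: \frac{3}{2} - \frac{8}{5} e_{2} + \frac{169}{12} e_{3} + \frac{3}{10} e_{2} e_{3}
Answer: -3


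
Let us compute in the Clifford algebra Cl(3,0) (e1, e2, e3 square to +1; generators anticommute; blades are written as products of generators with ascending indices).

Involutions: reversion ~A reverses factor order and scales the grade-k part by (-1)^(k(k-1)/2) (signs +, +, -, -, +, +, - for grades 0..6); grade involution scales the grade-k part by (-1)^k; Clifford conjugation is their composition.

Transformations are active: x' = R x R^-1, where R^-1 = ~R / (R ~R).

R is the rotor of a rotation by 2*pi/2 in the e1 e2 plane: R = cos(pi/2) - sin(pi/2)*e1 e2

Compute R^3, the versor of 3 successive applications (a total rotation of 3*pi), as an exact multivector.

The rotor phase is half the rotation angle and phases add under composition, so 3 steps in the e1 e2 plane accumulate phase 3*(pi/2) = 3*pi/2: R^3 = cos(3*pi/2) - sin(3*pi/2)*e1 e2.
cos(3*pi/2) = 0 and sin(3*pi/2) = -1, so R^3 = e1 e2. The net rotation is 1*pi (after discarding 1 full turn, each of which contributes a factor -1 to the rotor); the rotor keeps the half-angle phase exactly.
Answer: e1 e2


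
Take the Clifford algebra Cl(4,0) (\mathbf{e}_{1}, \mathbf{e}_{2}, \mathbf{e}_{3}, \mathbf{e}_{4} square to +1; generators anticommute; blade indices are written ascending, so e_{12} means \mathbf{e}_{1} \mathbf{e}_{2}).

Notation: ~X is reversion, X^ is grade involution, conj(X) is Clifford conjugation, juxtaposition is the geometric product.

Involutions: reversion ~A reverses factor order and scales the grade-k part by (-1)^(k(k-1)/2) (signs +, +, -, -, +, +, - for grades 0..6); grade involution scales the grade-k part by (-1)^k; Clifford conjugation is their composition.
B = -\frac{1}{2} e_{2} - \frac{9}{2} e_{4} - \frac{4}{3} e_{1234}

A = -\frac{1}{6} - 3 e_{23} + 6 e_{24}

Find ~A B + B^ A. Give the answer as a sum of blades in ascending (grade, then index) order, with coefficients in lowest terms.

first term: \frac{325}{12} e_{2} + \frac{3}{2} e_{3} - \frac{9}{4} e_{4} + 8 e_{13} + 4 e_{14} - \frac{27}{2} e_{234} + \frac{2}{9} e_{1234}
second term: -\frac{325}{12} e_{2} - \frac{3}{2} e_{3} + \frac{9}{4} e_{4} - 8 e_{13} - 4 e_{14} - \frac{27}{2} e_{234} + \frac{2}{9} e_{1234}
Answer: -27 e_{234} + \frac{4}{9} e_{1234}


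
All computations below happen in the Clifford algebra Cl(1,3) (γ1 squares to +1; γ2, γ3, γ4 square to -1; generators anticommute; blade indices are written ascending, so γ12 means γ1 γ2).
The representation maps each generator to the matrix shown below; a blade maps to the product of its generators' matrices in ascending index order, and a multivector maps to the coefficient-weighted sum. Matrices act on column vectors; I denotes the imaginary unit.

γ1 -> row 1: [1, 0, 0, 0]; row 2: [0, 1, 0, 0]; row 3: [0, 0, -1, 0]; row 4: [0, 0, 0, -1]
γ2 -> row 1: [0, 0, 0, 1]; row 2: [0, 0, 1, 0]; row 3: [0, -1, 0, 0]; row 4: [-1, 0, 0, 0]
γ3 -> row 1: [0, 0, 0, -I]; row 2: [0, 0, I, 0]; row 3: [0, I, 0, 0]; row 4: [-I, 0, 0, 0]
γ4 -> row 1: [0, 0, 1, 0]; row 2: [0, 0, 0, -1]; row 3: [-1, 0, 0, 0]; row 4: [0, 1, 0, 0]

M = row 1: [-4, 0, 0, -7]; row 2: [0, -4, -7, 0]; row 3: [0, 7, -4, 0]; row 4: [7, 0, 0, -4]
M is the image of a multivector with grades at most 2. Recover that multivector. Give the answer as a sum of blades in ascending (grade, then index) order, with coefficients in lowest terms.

Method: the blade images are trace-orthogonal — tr(rho(e_A) rho(e_B)^-1) = 4 if A = B and 0 otherwise — and rho(e_A)^-1 = (e_A)^2 * rho(e_A) with (e_A)^2 = +1 or -1, so the coefficient of e_A in the preimage is (e_A)^2 * tr(M rho(e_A))/4.
Nonzero projections over blades of grade <= 2: 1: (1)^2 = +1, tr(M 1) = -16, coefficient -4; γ2: (γ2)^2 = -1, tr(M rho(γ2)) = 28, coefficient -7. Every other blade of grade <= 2 projects to 0.
Answer: -4 - 7*γ2


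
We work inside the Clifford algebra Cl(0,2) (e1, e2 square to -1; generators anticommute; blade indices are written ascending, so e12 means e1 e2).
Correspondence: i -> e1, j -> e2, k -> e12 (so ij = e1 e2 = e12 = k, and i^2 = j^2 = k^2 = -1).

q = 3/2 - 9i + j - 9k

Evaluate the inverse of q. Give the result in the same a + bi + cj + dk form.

In blades: q = 3/2 - 9*e1 + e2 - 9*e12.
With qbar = 3/2 + 9*e1 - e2 + 9*e12 (scalar fixed, mapped units negated), q qbar = 661/4 (the sum of squared coefficients), so q^-1 = qbar / (661/4) = 6/661 + 36/661*e1 - 4/661*e2 + 36/661*e12; translating back:
Answer: 6/661 + 36/661*i - 4/661*j + 36/661*k


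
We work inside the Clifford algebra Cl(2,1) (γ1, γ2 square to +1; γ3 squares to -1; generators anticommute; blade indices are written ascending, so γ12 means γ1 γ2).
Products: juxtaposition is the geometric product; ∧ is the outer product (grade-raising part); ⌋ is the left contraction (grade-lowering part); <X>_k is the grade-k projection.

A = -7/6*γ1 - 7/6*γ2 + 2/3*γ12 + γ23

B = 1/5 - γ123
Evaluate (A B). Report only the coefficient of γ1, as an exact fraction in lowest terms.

step 1: -37/30*γ1 - 7/30*γ2 + 2/3*γ3 + 2/15*γ12 - 7/6*γ13 + 41/30*γ23
Answer: -37/30


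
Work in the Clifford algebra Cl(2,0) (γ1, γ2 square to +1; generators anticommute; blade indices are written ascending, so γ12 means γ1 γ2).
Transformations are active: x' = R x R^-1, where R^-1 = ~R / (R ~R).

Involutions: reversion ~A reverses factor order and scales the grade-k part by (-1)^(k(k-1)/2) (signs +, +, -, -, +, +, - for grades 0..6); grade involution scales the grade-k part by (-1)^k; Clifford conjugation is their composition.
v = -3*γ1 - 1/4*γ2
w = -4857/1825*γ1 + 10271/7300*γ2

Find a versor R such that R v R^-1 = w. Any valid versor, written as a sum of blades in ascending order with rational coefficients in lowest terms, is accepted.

Reasoning: v^2 = w^2 = 145/16 since conjugation preserves the quadratic form; R = v + w = -10332/1825*γ1 + 4223/3650*γ2 is then valid when invertible, keeping its own part and reversing (v - w)/2.
Answer: -10332/1825*γ1 + 4223/3650*γ2


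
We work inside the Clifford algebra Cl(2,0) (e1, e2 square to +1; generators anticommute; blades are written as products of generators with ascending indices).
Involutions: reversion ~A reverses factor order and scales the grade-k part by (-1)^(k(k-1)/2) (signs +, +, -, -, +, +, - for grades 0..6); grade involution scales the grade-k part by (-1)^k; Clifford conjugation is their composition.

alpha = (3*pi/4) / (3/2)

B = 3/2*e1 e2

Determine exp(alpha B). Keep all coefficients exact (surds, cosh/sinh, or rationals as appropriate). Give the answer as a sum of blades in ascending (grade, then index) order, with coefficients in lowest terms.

B^2 = (3/2)^2*(e1 e2)^2 = 9/4*(-1) = -9/4 (a basis 2-blade squares to minus the product of its generators' squares).
B^2 = -9/4 — the negative square puts this in the circular regime; l = 3/2, alpha*l = 3*pi/4, so exp(alpha B) = cos(3*pi/4) + (sin(3*pi/4)/(3/2))*B = -sqrt(2)/2 + (sqrt(2)/3)*B.
Answer: -sqrt(2)/2 + sqrt(2)/2*e1 e2


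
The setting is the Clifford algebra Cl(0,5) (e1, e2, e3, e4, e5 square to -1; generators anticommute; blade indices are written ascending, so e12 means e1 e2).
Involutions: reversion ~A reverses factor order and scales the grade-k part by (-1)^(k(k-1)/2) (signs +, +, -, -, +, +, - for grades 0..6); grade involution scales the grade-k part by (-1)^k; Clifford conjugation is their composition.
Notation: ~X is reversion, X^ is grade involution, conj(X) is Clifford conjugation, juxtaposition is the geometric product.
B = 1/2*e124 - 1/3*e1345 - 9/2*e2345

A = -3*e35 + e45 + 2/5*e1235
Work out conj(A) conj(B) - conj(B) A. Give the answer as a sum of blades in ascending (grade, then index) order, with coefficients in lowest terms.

first term: -1/3*e13 + 4/5*e14 - 9/2*e23 - 409/30*e24 - 1/2*e125 + 1/5*e345 - 3/2*e12345
second term: 1/3*e13 - 4/5*e14 + 9/2*e23 + 409/30*e24 - 1/2*e125 + 1/5*e345 + 3/2*e12345
Answer: -2/3*e13 + 8/5*e14 - 9*e23 - 409/15*e24 - 3*e12345


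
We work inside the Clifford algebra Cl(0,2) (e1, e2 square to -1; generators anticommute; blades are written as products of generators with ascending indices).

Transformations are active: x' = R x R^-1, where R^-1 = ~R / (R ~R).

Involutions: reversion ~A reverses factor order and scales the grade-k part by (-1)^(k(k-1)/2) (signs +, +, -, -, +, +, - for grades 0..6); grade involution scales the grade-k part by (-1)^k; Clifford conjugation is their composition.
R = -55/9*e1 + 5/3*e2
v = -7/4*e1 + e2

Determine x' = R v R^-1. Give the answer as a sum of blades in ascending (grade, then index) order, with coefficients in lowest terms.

~R = -55/9*e1 + 5/3*e2, and R ~R = -3250/81, so R^-1 = ~R / (-3250/81).
R v = -445/36 - 115/36*e1 e2
Answer: -131/65*e1 + 7/260*e2


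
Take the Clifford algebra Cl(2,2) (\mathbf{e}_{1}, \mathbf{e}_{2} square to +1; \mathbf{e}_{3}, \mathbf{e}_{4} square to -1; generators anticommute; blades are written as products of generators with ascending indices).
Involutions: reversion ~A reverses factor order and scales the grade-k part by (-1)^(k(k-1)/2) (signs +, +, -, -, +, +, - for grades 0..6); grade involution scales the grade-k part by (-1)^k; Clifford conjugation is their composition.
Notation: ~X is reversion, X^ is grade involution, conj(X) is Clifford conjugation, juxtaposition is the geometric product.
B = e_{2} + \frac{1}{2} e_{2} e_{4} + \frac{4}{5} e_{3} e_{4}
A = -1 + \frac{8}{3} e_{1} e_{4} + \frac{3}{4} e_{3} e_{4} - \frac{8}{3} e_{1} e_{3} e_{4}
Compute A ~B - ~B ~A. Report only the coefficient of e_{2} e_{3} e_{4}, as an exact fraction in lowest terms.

first term: \frac{3}{5} - \frac{32}{15} e_{1} - e_{2} - \frac{4}{3} e_{1} e_{2} - \frac{32}{15} e_{1} e_{3} + \frac{3}{8} e_{2} e_{3} + \frac{1}{2} e_{2} e_{4} + \frac{4}{5} e_{3} e_{4} - \frac{4}{3} e_{1} e_{2} e_{3} - \frac{8}{3} e_{1} e_{2} e_{4} + \frac{3}{4} e_{2} e_{3} e_{4} - \frac{8}{3} e_{1} e_{2} e_{3} e_{4}
second term: -\frac{3}{5} + \frac{32}{15} e_{1} - e_{2} - \frac{4}{3} e_{1} e_{2} - \frac{32}{15} e_{1} e_{3} + \frac{3}{8} e_{2} e_{3} + \frac{1}{2} e_{2} e_{4} + \frac{4}{5} e_{3} e_{4} - \frac{4}{3} e_{1} e_{2} e_{3} + \frac{8}{3} e_{1} e_{2} e_{4} - \frac{3}{4} e_{2} e_{3} e_{4} - \frac{8}{3} e_{1} e_{2} e_{3} e_{4}
Answer: \frac{3}{2}


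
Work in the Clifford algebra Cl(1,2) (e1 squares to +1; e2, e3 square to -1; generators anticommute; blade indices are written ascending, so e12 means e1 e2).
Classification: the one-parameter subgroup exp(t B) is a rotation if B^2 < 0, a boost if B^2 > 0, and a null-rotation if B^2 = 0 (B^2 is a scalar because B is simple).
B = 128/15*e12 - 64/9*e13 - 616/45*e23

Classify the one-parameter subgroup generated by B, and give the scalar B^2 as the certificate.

B^2 term by term: the squares give (128/15)^2*(e12)^2 + (-64/9)^2*(e13)^2 + (-616/45)^2*(e23)^2 = 16384/225*(+1) + 4096/81*(+1) + 379456/2025*(-1) = -64 (each basis 2-blade squares to minus the product of its generators' squares); cross terms between blades sharing an index anticommute and cancel. So B^2 = -64.
Answer: rotation, certificate B^2 = -64. B^2 = -64 is basis-independent, so its sign is the whole story.


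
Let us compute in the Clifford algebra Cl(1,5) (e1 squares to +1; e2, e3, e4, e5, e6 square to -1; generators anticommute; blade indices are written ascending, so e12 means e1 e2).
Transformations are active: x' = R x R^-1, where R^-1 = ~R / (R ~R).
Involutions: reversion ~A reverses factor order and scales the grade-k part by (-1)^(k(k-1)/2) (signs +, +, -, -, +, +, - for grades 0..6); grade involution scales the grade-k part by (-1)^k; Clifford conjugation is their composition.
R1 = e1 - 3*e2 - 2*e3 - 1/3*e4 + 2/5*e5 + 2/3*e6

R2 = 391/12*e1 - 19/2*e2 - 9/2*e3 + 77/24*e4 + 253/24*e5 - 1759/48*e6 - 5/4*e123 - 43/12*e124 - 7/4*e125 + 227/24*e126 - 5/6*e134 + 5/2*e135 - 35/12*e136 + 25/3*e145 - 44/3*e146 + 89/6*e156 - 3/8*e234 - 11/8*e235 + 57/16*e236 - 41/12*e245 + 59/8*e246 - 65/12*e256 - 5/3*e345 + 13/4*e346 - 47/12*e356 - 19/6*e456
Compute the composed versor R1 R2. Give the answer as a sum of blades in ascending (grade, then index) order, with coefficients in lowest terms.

Distribute over the terms of R1 (each basis-blade product reordered to ascending indices, repeated generators contracted through their squares):
(e1) R2 = 391/12 - 19/2*e12 - 9/2*e13 + 77/24*e14 + 253/24*e15 - 1759/48*e16 - 5/4*e23 - 43/12*e24 - 7/4*e25 + 227/24*e26 - 5/6*e34 + 5/2*e35 - 35/12*e36 + 25/3*e45 - 44/3*e46 + 89/6*e56 - 3/8*e1234 - 11/8*e1235 + 57/16*e1236 - 41/12*e1245 + 59/8*e1246 - 65/12*e1256 - 5/3*e1345 + 13/4*e1346 - 47/12*e1356 - 19/6*e1456
(-3*e2) R2 = -57/2 + 391/4*e12 + 15/4*e13 + 43/4*e14 + 21/4*e15 - 227/8*e16 + 27/2*e23 - 77/8*e24 - 253/8*e25 + 1759/16*e26 - 9/8*e34 - 33/8*e35 + 171/16*e36 - 41/4*e45 + 177/8*e46 - 65/4*e56 - 5/2*e1234 + 15/2*e1235 - 35/4*e1236 + 25*e1245 - 44*e1246 + 89/2*e1256 + 5*e2345 - 39/4*e2346 + 47/4*e2356 + 19/2*e2456
(-2*e3) R2 = -9 - 5/2*e12 + 391/6*e13 + 5/3*e14 - 5*e15 + 35/6*e16 - 19*e23 + 3/4*e24 + 11/4*e25 - 57/8*e26 - 77/12*e34 - 253/12*e35 + 1759/24*e36 - 10/3*e45 + 13/2*e46 - 47/6*e56 + 43/6*e1234 + 7/2*e1235 - 227/12*e1236 + 50/3*e1345 - 88/3*e1346 + 89/3*e1356 - 41/6*e2345 + 59/4*e2346 - 65/6*e2356 + 19/3*e3456
(-1/3*e4) R2 = 77/72 - 43/36*e12 - 5/18*e13 + 391/36*e14 - 25/9*e15 + 44/9*e16 - 1/8*e23 - 19/6*e24 + 41/36*e25 - 59/24*e26 - 3/2*e34 + 5/9*e35 - 13/12*e36 - 253/72*e45 + 1759/144*e46 - 19/18*e56 - 5/12*e1234 + 7/12*e1245 - 227/72*e1246 - 5/6*e1345 + 35/36*e1346 + 89/18*e1456 + 11/24*e2345 - 19/16*e2346 - 65/36*e2456 - 47/36*e3456
(2/5*e5) R2 = -253/60 + 7/10*e12 - e13 - 10/3*e14 - 391/30*e15 + 89/15*e16 + 11/20*e23 + 41/30*e24 + 19/5*e25 - 13/6*e26 + 2/3*e34 + 9/5*e35 - 47/30*e36 - 77/60*e45 - 19/15*e46 - 1759/120*e56 + 1/2*e1235 + 43/30*e1245 + 227/60*e1256 + 1/3*e1345 - 7/6*e1356 - 88/15*e1456 + 3/20*e2345 + 57/40*e2356 + 59/20*e2456 + 13/10*e3456
(2/3*e6) R2 = 1759/72 - 227/36*e12 + 35/18*e13 + 88/9*e14 - 89/9*e15 - 391/18*e16 - 19/8*e23 - 59/12*e24 + 65/18*e25 + 19/3*e26 - 13/6*e34 + 47/18*e35 + 3*e36 + 19/9*e45 - 77/36*e46 - 253/36*e56 + 5/6*e1236 + 43/18*e1246 + 7/6*e1256 + 5/9*e1346 - 5/3*e1356 - 50/9*e1456 + 1/4*e2346 + 11/12*e2356 + 41/18*e2456 + 10/9*e3456
Summing the partial products and collecting blades:
Answer: 491/30 + 1579/20*e12 + 781/12*e13 + 2371/72*e14 - 1789/120*e15 - 5607/80*e16 - 87/10*e23 - 767/40*e24 - 883/40*e25 + 5471/48*e26 - 91/8*e34 - 2129/120*e35 + 6513/80*e36 - 2857/360*e45 + 16393/720*e46 - 3839/120*e56 + 31/8*e1234 + 81/8*e1235 - 1117/48*e1236 + 118/5*e1245 - 673/18*e1246 + 1321/30*e1256 + 29/2*e1345 - 221/9*e1346 + 275/12*e1356 - 434/45*e1456 - 49/40*e2345 + 65/16*e2346 + 391/120*e2356 + 1163/90*e2456 + 1339/180*e3456


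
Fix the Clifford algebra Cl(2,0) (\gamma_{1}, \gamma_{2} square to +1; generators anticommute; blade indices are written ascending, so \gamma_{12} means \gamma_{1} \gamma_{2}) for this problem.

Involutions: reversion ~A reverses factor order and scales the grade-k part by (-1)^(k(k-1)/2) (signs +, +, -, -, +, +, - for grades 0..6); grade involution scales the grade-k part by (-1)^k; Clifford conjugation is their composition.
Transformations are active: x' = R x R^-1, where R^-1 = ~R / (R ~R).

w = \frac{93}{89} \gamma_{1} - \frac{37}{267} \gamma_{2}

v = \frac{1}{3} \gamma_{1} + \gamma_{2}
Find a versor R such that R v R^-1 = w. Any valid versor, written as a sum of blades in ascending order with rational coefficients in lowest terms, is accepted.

Reasoning: v^2 = w^2 = \frac{10}{9} since conjugation preserves the quadratic form; R = v + w = \frac{368}{267} \gamma_{1} + \frac{230}{267} \gamma_{2} is then valid when invertible, keeping its own part and reversing (v - w)/2.
Answer: \frac{368}{267} \gamma_{1} + \frac{230}{267} \gamma_{2}
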